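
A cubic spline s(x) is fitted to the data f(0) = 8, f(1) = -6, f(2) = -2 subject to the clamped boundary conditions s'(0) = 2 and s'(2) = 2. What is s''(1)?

Let σ_i = s''(x_i). Step sizes h_i = 1, 1; slopes of the chords Δ_i = (y_(i+1) - y_i)/h_i = -14, 4.
  1·σ_0 + 4·σ_1 + 1·σ_2 = 6(Δ_1 - Δ_0) = 108
Clamped end conditions give two more equations: 2h_0·σ_0 + h_0·σ_1 = 6(Δ_0 - s'(0)) = -96 and h_1·σ_1 + 2h_1·σ_2 = 6(s'(2) - Δ_1) = -12.
Solving the tridiagonal system: σ_0 = -75, σ_1 = 54, σ_2 = -33.

54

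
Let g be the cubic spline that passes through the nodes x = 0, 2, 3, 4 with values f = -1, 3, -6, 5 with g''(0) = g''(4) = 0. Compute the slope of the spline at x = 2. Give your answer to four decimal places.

Write M_i for g''(x_i). With h_i = 2, 1, 1 and divided differences Δ_i = 2, -9, 11, the continuity of g' gives the tridiagonal system
  2·M_0 + 6·M_1 + 1·M_2 = 6(Δ_1 - Δ_0) = -66
  1·M_1 + 4·M_2 + 1·M_3 = 6(Δ_2 - Δ_1) = 120
Natural end conditions: M_0 = M_3 = 0.
Solving: M_0 = 0, M_1 = -384/23, M_2 = 786/23, M_3 = 0.
On [2, 3], g'(x) = b_1 + 2c_1·(x - 2) + 3d_1·(x - 2)² with b_1 = Δ_1 - h_1(2M_1 + M_2)/6 = -210/23, c_1 = M_1/2 = -192/23, d_1 = (M_2 - M_1)/(6h_1) = 195/23. So g'(2) = -210/23.

-9.1304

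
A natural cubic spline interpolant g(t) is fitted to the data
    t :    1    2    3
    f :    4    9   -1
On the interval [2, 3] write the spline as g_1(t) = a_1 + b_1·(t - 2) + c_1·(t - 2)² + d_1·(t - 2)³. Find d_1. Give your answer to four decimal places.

3.7500

With σ_i denoting the second derivative at x_i, h_i = 1, 1, and Δ_i = (y_(i+1) − y_i)/h_i = 5, -10:
  1·σ_0 + 4·σ_1 + 1·σ_2 = 6(Δ_1 - Δ_0) = -90
Natural end conditions: σ_0 = σ_2 = 0.
Solving the tridiagonal system: σ_0 = 0, σ_1 = -45/2, σ_2 = 0.
On [2, 3], with g_1(t) = a_1 + b_1·(t - 2) + c_1·(t - 2)² + d_1·(t - 2)³: c_1 = σ_1/2 = -45/4, d_1 = (σ_2 - σ_1)/(6h_1) = 15/4, b_1 = Δ_1 - h_1(2σ_1 + σ_2)/6 = -5/2.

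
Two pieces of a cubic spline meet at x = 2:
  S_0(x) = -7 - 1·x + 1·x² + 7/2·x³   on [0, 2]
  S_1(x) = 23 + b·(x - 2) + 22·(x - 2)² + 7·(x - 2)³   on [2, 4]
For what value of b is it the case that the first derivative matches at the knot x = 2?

45

S_0'(x) = -1 + 2·x + 21/2·x², so S_0'(2) = 45. On the right, S_1'(2) = b, so b = 45.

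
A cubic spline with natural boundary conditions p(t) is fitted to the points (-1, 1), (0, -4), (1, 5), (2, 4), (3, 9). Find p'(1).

Let M_i = p''(x_i). Step sizes h_i = 1, 1, 1, 1; slopes of the chords Δ_i = (y_(i+1) - y_i)/h_i = -5, 9, -1, 5.
  1·M_0 + 4·M_1 + 1·M_2 = 6(Δ_1 - Δ_0) = 84
  1·M_1 + 4·M_2 + 1·M_3 = 6(Δ_2 - Δ_1) = -60
  1·M_2 + 4·M_3 + 1·M_4 = 6(Δ_3 - Δ_2) = 36
Natural end conditions: M_0 = M_4 = 0.
Solving: M_0 = 0, M_1 = 192/7, M_2 = -180/7, M_3 = 108/7, M_4 = 0.
On [1, 2], p'(t) = b_2 + 2c_2·(t - 1) + 3d_2·(t - 1)² with b_2 = Δ_2 - h_2(2M_2 + M_3)/6 = 5, c_2 = M_2/2 = -90/7, d_2 = (M_3 - M_2)/(6h_2) = 48/7. So p'(1) = 5.

5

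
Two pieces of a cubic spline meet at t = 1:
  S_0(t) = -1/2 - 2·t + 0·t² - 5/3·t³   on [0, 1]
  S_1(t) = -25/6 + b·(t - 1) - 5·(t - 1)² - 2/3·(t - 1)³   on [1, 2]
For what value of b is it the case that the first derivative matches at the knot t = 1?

-7

S_0'(t) = -2 + 0·t - 5·t², so S_0'(1) = -7. On the right, S_1'(1) = b, so b = -7.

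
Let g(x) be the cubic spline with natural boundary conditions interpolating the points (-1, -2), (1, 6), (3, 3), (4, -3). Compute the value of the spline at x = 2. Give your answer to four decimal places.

Let σ_i = g''(x_i). Step sizes h_i = 2, 2, 1; slopes of the chords Δ_i = (y_(i+1) - y_i)/h_i = 4, -3/2, -6.
  2·σ_0 + 8·σ_1 + 2·σ_2 = 6(Δ_1 - Δ_0) = -33
  2·σ_1 + 6·σ_2 + 1·σ_3 = 6(Δ_2 - Δ_1) = -27
Natural end conditions: σ_0 = σ_3 = 0.
Hence σ_0 = 0, σ_1 = -36/11, σ_2 = -75/22, σ_3 = 0.
On [1, 3], g(x) = 6 + 20/11·(x - 1) - 18/11·(x - 1)² - 1/88·(x - 1)³.
With (x - 1) = 1: g(2) = 543/88.

6.1705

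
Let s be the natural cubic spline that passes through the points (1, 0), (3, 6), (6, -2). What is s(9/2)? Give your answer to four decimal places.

Put m_i = s'' at the i-th knot. Here h = (2, 3) and Δ = (3, -8/3), so the interior equations h_(i-1)·m_(i-1) + 2(h_(i-1)+h_i)·m_i + h_i·m_(i+1) = 6(Δ_i − Δ_(i-1)) read
  2·m_0 + 10·m_1 + 3·m_2 = 6(Δ_1 - Δ_0) = -34
Natural end conditions: m_0 = m_2 = 0.
Forward elimination and back-substitution give m_0 = 0, m_1 = -17/5, m_2 = 0.
On [3, 6], s(x) = 6 + 11/15·(x - 3) - 17/10·(x - 3)² + 17/90·(x - 3)³.
With (x - 3) = 3/2: s(9/2) = 313/80.

3.9125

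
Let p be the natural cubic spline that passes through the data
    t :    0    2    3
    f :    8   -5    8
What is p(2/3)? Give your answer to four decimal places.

-0.1852

Put M_i = p'' at the i-th knot. Here h = (2, 1) and Δ = (-13/2, 13), so the interior equations h_(i-1)·M_(i-1) + 2(h_(i-1)+h_i)·M_i + h_i·M_(i+1) = 6(Δ_i − Δ_(i-1)) read
  2·M_0 + 6·M_1 + 1·M_2 = 6(Δ_1 - Δ_0) = 117
Natural end conditions: M_0 = M_2 = 0.
Forward elimination and back-substitution give M_0 = 0, M_1 = 39/2, M_2 = 0.
On [0, 2], p(t) = 8 - 13·t + 0·t² + 13/8·t³.
With t = 2/3: p(2/3) = -5/27.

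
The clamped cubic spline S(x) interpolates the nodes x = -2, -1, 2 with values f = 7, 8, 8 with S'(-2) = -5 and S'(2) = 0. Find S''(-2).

20

Let M_i = S''(x_i). Step sizes h_i = 1, 3; slopes of the chords Δ_i = (y_(i+1) - y_i)/h_i = 1, 0.
  1·M_0 + 8·M_1 + 3·M_2 = 6(Δ_1 - Δ_0) = -6
Clamped end conditions give two more equations: 2h_0·M_0 + h_0·M_1 = 6(Δ_0 - S'(-2)) = 36 and h_1·M_1 + 2h_1·M_2 = 6(S'(2) - Δ_1) = 0.
Hence M_0 = 20, M_1 = -4, M_2 = 2.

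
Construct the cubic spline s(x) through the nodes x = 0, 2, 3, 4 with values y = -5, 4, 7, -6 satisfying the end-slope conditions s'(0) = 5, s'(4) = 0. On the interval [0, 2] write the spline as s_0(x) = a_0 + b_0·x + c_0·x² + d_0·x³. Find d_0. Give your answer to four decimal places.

Write M_i for s''(x_i). With h_i = 2, 1, 1 and divided differences Δ_i = 9/2, 3, -13, the continuity of s' gives the tridiagonal system
  2·M_0 + 6·M_1 + 1·M_2 = 6(Δ_1 - Δ_0) = -9
  1·M_1 + 4·M_2 + 1·M_3 = 6(Δ_2 - Δ_1) = -96
Clamped end conditions give two more equations: 2h_0·M_0 + h_0·M_1 = 6(Δ_0 - s'(0)) = -3 and h_2·M_2 + 2h_2·M_3 = 6(s'(4) - Δ_2) = 78.
Hence M_0 = -89/22, M_1 = 145/22, M_2 = -445/11, M_3 = 1303/22.
On [0, 2], with s_0(x) = a_0 + b_0·x + c_0·x² + d_0·x³: c_0 = M_0/2 = -89/44, d_0 = (M_1 - M_0)/(6h_0) = 39/44, b_0 = Δ_0 - h_0(2M_0 + M_1)/6 = 5.

0.8864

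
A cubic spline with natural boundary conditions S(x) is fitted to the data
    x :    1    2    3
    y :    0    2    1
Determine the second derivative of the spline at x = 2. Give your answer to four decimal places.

Write M_i for S''(x_i). With h_i = 1, 1 and divided differences Δ_i = 2, -1, the continuity of S' gives the tridiagonal system
  1·M_0 + 4·M_1 + 1·M_2 = 6(Δ_1 - Δ_0) = -18
Natural end conditions: M_0 = M_2 = 0.
Solving: M_0 = 0, M_1 = -9/2, M_2 = 0.

-4.5000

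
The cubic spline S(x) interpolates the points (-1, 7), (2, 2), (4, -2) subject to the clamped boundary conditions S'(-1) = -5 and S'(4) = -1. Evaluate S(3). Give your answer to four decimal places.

-0.1250

Let M_i = S''(x_i). Step sizes h_i = 3, 2; slopes of the chords Δ_i = (y_(i+1) - y_i)/h_i = -5/3, -2.
  3·M_0 + 10·M_1 + 2·M_2 = 6(Δ_1 - Δ_0) = -2
Clamped end conditions give two more equations: 2h_0·M_0 + h_0·M_1 = 6(Δ_0 - S'(-1)) = 20 and h_1·M_1 + 2h_1·M_2 = 6(S'(4) - Δ_1) = 6.
Forward elimination and back-substitution give M_0 = 13/3, M_1 = -2, M_2 = 5/2.
On [2, 4], S(x) = 2 - 3/2·(x - 2) - 1·(x - 2)² + 3/8·(x - 2)³.
With (x - 2) = 1: S(3) = -1/8.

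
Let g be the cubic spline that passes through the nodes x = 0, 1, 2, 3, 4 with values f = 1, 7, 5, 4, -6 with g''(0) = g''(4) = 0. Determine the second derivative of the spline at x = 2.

Let σ_i = g''(x_i). Step sizes h_i = 1, 1, 1, 1; slopes of the chords Δ_i = (y_(i+1) - y_i)/h_i = 6, -2, -1, -10.
  1·σ_0 + 4·σ_1 + 1·σ_2 = 6(Δ_1 - Δ_0) = -48
  1·σ_1 + 4·σ_2 + 1·σ_3 = 6(Δ_2 - Δ_1) = 6
  1·σ_2 + 4·σ_3 + 1·σ_4 = 6(Δ_3 - Δ_2) = -54
Natural end conditions: σ_0 = σ_4 = 0.
Solving: σ_0 = 0, σ_1 = -57/4, σ_2 = 9, σ_3 = -63/4, σ_4 = 0.

9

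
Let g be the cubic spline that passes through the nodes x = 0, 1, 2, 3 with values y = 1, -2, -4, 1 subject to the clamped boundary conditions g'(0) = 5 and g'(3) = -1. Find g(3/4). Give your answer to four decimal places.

With σ_i denoting the second derivative at x_i, h_i = 1, 1, 1, and Δ_i = (y_(i+1) − y_i)/h_i = -3, -2, 5:
  1·σ_0 + 4·σ_1 + 1·σ_2 = 6(Δ_1 - Δ_0) = 6
  1·σ_1 + 4·σ_2 + 1·σ_3 = 6(Δ_2 - Δ_1) = 42
Clamped end conditions give two more equations: 2h_0·σ_0 + h_0·σ_1 = 6(Δ_0 - g'(0)) = -48 and h_2·σ_2 + 2h_2·σ_3 = 6(g'(3) - Δ_2) = -36.
Solving: σ_0 = -26, σ_1 = 4, σ_2 = 16, σ_3 = -26.
On [0, 1], g(x) = 1 + 5·x - 13·x² + 5·x³.
With x = 3/4: g(3/4) = -29/64.

-0.4531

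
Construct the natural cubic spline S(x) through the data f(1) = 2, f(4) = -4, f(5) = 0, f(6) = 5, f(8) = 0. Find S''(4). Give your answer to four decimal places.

4.1966

Let M_i = S''(x_i). Step sizes h_i = 3, 1, 1, 2; slopes of the chords Δ_i = (y_(i+1) - y_i)/h_i = -2, 4, 5, -5/2.
  3·M_0 + 8·M_1 + 1·M_2 = 6(Δ_1 - Δ_0) = 36
  1·M_1 + 4·M_2 + 1·M_3 = 6(Δ_2 - Δ_1) = 6
  1·M_2 + 6·M_3 + 2·M_4 = 6(Δ_3 - Δ_2) = -45
Natural end conditions: M_0 = M_4 = 0.
Forward elimination and back-substitution give M_0 = 0, M_1 = 747/178, M_2 = 216/89, M_3 = -1407/178, M_4 = 0.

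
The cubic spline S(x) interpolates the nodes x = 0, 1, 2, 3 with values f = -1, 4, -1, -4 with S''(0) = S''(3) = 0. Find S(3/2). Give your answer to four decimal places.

2.1000

With m_i denoting the second derivative at x_i, h_i = 1, 1, 1, and Δ_i = (y_(i+1) − y_i)/h_i = 5, -5, -3:
  1·m_0 + 4·m_1 + 1·m_2 = 6(Δ_1 - Δ_0) = -60
  1·m_1 + 4·m_2 + 1·m_3 = 6(Δ_2 - Δ_1) = 12
Natural end conditions: m_0 = m_3 = 0.
Hence m_0 = 0, m_1 = -84/5, m_2 = 36/5, m_3 = 0.
On [1, 2], S(x) = 4 - 3/5·(x - 1) - 42/5·(x - 1)² + 4·(x - 1)³.
With (x - 1) = 1/2: S(3/2) = 21/10.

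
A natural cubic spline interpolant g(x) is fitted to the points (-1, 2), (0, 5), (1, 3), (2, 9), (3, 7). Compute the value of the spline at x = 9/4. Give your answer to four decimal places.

9.4199

Put M_i = g'' at the i-th knot. Here h = (1, 1, 1, 1) and Δ = (3, -2, 6, -2), so the interior equations h_(i-1)·M_(i-1) + 2(h_(i-1)+h_i)·M_i + h_i·M_(i+1) = 6(Δ_i − Δ_(i-1)) read
  1·M_0 + 4·M_1 + 1·M_2 = 6(Δ_1 - Δ_0) = -30
  1·M_1 + 4·M_2 + 1·M_3 = 6(Δ_2 - Δ_1) = 48
  1·M_2 + 4·M_3 + 1·M_4 = 6(Δ_3 - Δ_2) = -48
Natural end conditions: M_0 = M_4 = 0.
Solving: M_0 = 0, M_1 = -345/28, M_2 = 135/7, M_3 = -471/28, M_4 = 0.
On [2, 3], g(x) = 9 + 101/28·(x - 2) - 471/56·(x - 2)² + 157/56·(x - 2)³.
With (x - 2) = 1/4: g(9/4) = 4823/512.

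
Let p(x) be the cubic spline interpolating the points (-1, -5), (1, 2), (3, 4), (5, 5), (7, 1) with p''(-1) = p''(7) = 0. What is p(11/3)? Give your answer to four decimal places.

Let m_i = p''(x_i). Step sizes h_i = 2, 2, 2, 2; slopes of the chords Δ_i = (y_(i+1) - y_i)/h_i = 7/2, 1, 1/2, -2.
  2·m_0 + 8·m_1 + 2·m_2 = 6(Δ_1 - Δ_0) = -15
  2·m_1 + 8·m_2 + 2·m_3 = 6(Δ_2 - Δ_1) = -3
  2·m_2 + 8·m_3 + 2·m_4 = 6(Δ_3 - Δ_2) = -15
Natural end conditions: m_0 = m_4 = 0.
Solving: m_0 = 0, m_1 = -57/28, m_2 = 9/14, m_3 = -57/28, m_4 = 0.
On [3, 5], p(x) = 4 + 3/4·(x - 3) + 9/28·(x - 3)² - 25/112·(x - 3)³.
With (x - 3) = 2/3: p(11/3) = 865/189.

4.5767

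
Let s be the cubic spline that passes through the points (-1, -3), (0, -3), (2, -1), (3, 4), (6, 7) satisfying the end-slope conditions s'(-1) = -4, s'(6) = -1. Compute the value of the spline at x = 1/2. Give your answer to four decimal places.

-2.6952

Put m_i = s'' at the i-th knot. Here h = (1, 2, 1, 3) and Δ = (0, 1, 5, 1), so the interior equations h_(i-1)·m_(i-1) + 2(h_(i-1)+h_i)·m_i + h_i·m_(i+1) = 6(Δ_i − Δ_(i-1)) read
  1·m_0 + 6·m_1 + 2·m_2 = 6(Δ_1 - Δ_0) = 6
  2·m_1 + 6·m_2 + 1·m_3 = 6(Δ_2 - Δ_1) = 24
  1·m_2 + 8·m_3 + 3·m_4 = 6(Δ_3 - Δ_2) = -24
Clamped end conditions give two more equations: 2h_0·m_0 + h_0·m_1 = 6(Δ_0 - s'(-1)) = 24 and h_3·m_3 + 2h_3·m_4 = 6(s'(6) - Δ_3) = -12.
Solving the tridiagonal system: m_0 = 828/61, m_1 = -192/61, m_2 = 345/61, m_3 = -222/61, m_4 = -11/61.
On [0, 2], s(x) = -3 + 74/61·x - 96/61·x² + 179/244·x³.
With x = 1/2: s(1/2) = -5261/1952.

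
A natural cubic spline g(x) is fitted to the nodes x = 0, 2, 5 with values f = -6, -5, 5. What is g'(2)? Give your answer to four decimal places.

1.6333

With M_i denoting the second derivative at x_i, h_i = 2, 3, and Δ_i = (y_(i+1) − y_i)/h_i = 1/2, 10/3:
  2·M_0 + 10·M_1 + 3·M_2 = 6(Δ_1 - Δ_0) = 17
Natural end conditions: M_0 = M_2 = 0.
Forward elimination and back-substitution give M_0 = 0, M_1 = 17/10, M_2 = 0.
On [2, 5], g'(x) = b_1 + 2c_1·(x - 2) + 3d_1·(x - 2)² with b_1 = Δ_1 - h_1(2M_1 + M_2)/6 = 49/30, c_1 = M_1/2 = 17/20, d_1 = (M_2 - M_1)/(6h_1) = -17/180. So g'(2) = 49/30.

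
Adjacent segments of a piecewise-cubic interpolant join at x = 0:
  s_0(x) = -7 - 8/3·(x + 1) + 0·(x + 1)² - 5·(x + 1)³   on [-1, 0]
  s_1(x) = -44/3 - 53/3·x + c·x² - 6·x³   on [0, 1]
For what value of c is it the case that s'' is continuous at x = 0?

-15

s_0''(x) = 0 - 30·(x + 1), so s_0''(0) = -30. On the right, s_1''(0) = 2c, so c = -15.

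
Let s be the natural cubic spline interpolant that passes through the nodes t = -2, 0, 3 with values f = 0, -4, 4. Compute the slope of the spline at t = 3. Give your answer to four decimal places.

With σ_i denoting the second derivative at x_i, h_i = 2, 3, and Δ_i = (y_(i+1) − y_i)/h_i = -2, 8/3:
  2·σ_0 + 10·σ_1 + 3·σ_2 = 6(Δ_1 - Δ_0) = 28
Natural end conditions: σ_0 = σ_2 = 0.
Solving: σ_0 = 0, σ_1 = 14/5, σ_2 = 0.
On [0, 3], s'(t) = b_1 + 2c_1·t + 3d_1·t² with b_1 = Δ_1 - h_1(2σ_1 + σ_2)/6 = -2/15, c_1 = σ_1/2 = 7/5, d_1 = (σ_2 - σ_1)/(6h_1) = -7/45. So s'(3) = 61/15.

4.0667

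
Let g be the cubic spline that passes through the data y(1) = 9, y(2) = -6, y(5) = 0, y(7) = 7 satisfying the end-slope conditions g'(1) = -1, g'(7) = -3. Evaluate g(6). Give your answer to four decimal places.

6.4038

With M_i denoting the second derivative at x_i, h_i = 1, 3, 2, and Δ_i = (y_(i+1) − y_i)/h_i = -15, 2, 7/2:
  1·M_0 + 8·M_1 + 3·M_2 = 6(Δ_1 - Δ_0) = 102
  3·M_1 + 10·M_2 + 2·M_3 = 6(Δ_2 - Δ_1) = 9
Clamped end conditions give two more equations: 2h_0·M_0 + h_0·M_1 = 6(Δ_0 - g'(1)) = -84 and h_2·M_2 + 2h_2·M_3 = 6(g'(7) - Δ_2) = -39.
Solving the tridiagonal system: M_0 = -1361/26, M_1 = 269/13, M_2 = -97/26, M_3 = -205/26.
On [5, 7], g(x) = 0 + 112/13·(x - 5) - 97/52·(x - 5)² - 9/26·(x - 5)³.
With (x - 5) = 1: g(6) = 333/52.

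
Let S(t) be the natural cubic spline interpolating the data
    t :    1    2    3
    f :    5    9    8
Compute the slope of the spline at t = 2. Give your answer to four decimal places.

Put M_i = S'' at the i-th knot. Here h = (1, 1) and Δ = (4, -1), so the interior equations h_(i-1)·M_(i-1) + 2(h_(i-1)+h_i)·M_i + h_i·M_(i+1) = 6(Δ_i − Δ_(i-1)) read
  1·M_0 + 4·M_1 + 1·M_2 = 6(Δ_1 - Δ_0) = -30
Natural end conditions: M_0 = M_2 = 0.
Solving the tridiagonal system: M_0 = 0, M_1 = -15/2, M_2 = 0.
On [2, 3], S'(t) = b_1 + 2c_1·(t - 2) + 3d_1·(t - 2)² with b_1 = Δ_1 - h_1(2M_1 + M_2)/6 = 3/2, c_1 = M_1/2 = -15/4, d_1 = (M_2 - M_1)/(6h_1) = 5/4. So S'(2) = 3/2.

1.5000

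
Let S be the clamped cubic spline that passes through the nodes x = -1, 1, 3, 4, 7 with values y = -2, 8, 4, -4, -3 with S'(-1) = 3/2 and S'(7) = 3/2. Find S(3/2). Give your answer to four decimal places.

With m_i denoting the second derivative at x_i, h_i = 2, 2, 1, 3, and Δ_i = (y_(i+1) − y_i)/h_i = 5, -2, -8, 1/3:
  2·m_0 + 8·m_1 + 2·m_2 = 6(Δ_1 - Δ_0) = -42
  2·m_1 + 6·m_2 + 1·m_3 = 6(Δ_2 - Δ_1) = -36
  1·m_2 + 8·m_3 + 3·m_4 = 6(Δ_3 - Δ_2) = 50
Clamped end conditions give two more equations: 2h_0·m_0 + h_0·m_1 = 6(Δ_0 - S'(-1)) = 21 and h_3·m_3 + 2h_3·m_4 = 6(S'(7) - Δ_3) = 7.
Forward elimination and back-substitution give m_0 = 659/80, m_1 = -239/40, m_2 = -427/80, m_3 = 319/40, m_4 = -677/240.
On [1, 3], S(x) = 8 + 301/80·(x - 1) - 239/80·(x - 1)² + 17/320·(x - 1)³.
With (x - 1) = 1/2: S(3/2) = 23401/2560.

9.1410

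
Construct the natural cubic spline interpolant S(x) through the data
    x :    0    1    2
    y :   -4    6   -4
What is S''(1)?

Let M_i = S''(x_i). Step sizes h_i = 1, 1; slopes of the chords Δ_i = (y_(i+1) - y_i)/h_i = 10, -10.
  1·M_0 + 4·M_1 + 1·M_2 = 6(Δ_1 - Δ_0) = -120
Natural end conditions: M_0 = M_2 = 0.
Forward elimination and back-substitution give M_0 = 0, M_1 = -30, M_2 = 0.

-30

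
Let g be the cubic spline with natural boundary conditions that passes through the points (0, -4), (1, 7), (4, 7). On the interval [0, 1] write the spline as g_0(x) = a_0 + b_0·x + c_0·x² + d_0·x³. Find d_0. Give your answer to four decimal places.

Write σ_i for g''(x_i). With h_i = 1, 3 and divided differences Δ_i = 11, 0, the continuity of g' gives the tridiagonal system
  1·σ_0 + 8·σ_1 + 3·σ_2 = 6(Δ_1 - Δ_0) = -66
Natural end conditions: σ_0 = σ_2 = 0.
Forward elimination and back-substitution give σ_0 = 0, σ_1 = -33/4, σ_2 = 0.
On [0, 1], with g_0(x) = a_0 + b_0·x + c_0·x² + d_0·x³: c_0 = σ_0/2 = 0, d_0 = (σ_1 - σ_0)/(6h_0) = -11/8, b_0 = Δ_0 - h_0(2σ_0 + σ_1)/6 = 99/8.

-1.3750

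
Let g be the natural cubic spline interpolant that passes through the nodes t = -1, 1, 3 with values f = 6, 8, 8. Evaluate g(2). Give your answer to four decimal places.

8.1875

Put M_i = g'' at the i-th knot. Here h = (2, 2) and Δ = (1, 0), so the interior equations h_(i-1)·M_(i-1) + 2(h_(i-1)+h_i)·M_i + h_i·M_(i+1) = 6(Δ_i − Δ_(i-1)) read
  2·M_0 + 8·M_1 + 2·M_2 = 6(Δ_1 - Δ_0) = -6
Natural end conditions: M_0 = M_2 = 0.
Forward elimination and back-substitution give M_0 = 0, M_1 = -3/4, M_2 = 0.
On [1, 3], g(t) = 8 + 1/2·(t - 1) - 3/8·(t - 1)² + 1/16·(t - 1)³.
With (t - 1) = 1: g(2) = 131/16.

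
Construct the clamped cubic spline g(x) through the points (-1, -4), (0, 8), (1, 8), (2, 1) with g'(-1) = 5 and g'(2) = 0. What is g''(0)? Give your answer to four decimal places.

-23.3333

Let σ_i = g''(x_i). Step sizes h_i = 1, 1, 1; slopes of the chords Δ_i = (y_(i+1) - y_i)/h_i = 12, 0, -7.
  1·σ_0 + 4·σ_1 + 1·σ_2 = 6(Δ_1 - Δ_0) = -72
  1·σ_1 + 4·σ_2 + 1·σ_3 = 6(Δ_2 - Δ_1) = -42
Clamped end conditions give two more equations: 2h_0·σ_0 + h_0·σ_1 = 6(Δ_0 - g'(-1)) = 42 and h_2·σ_2 + 2h_2·σ_3 = 6(g'(2) - Δ_2) = 42.
Hence σ_0 = 98/3, σ_1 = -70/3, σ_2 = -34/3, σ_3 = 80/3.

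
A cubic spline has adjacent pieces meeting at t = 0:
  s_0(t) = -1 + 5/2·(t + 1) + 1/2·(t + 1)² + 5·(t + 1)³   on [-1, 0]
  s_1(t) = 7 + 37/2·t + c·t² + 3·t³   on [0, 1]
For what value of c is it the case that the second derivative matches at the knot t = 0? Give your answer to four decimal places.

s_0''(t) = 1 + 30·(t + 1), so s_0''(0) = 31. On the right, s_1''(0) = 2c, so c = 31/2.

15.5000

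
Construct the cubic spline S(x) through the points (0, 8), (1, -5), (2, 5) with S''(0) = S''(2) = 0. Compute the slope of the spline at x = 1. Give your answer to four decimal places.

With M_i denoting the second derivative at x_i, h_i = 1, 1, and Δ_i = (y_(i+1) − y_i)/h_i = -13, 10:
  1·M_0 + 4·M_1 + 1·M_2 = 6(Δ_1 - Δ_0) = 138
Natural end conditions: M_0 = M_2 = 0.
Solving: M_0 = 0, M_1 = 69/2, M_2 = 0.
On [1, 2], S'(x) = b_1 + 2c_1·(x - 1) + 3d_1·(x - 1)² with b_1 = Δ_1 - h_1(2M_1 + M_2)/6 = -3/2, c_1 = M_1/2 = 69/4, d_1 = (M_2 - M_1)/(6h_1) = -23/4. So S'(1) = -3/2.

-1.5000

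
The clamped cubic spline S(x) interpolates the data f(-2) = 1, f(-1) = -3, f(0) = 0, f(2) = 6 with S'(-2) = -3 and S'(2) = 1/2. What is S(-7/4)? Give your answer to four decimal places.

0.0096

Let M_i = S''(x_i). Step sizes h_i = 1, 1, 2; slopes of the chords Δ_i = (y_(i+1) - y_i)/h_i = -4, 3, 3.
  1·M_0 + 4·M_1 + 1·M_2 = 6(Δ_1 - Δ_0) = 42
  1·M_1 + 6·M_2 + 2·M_3 = 6(Δ_2 - Δ_1) = 0
Clamped end conditions give two more equations: 2h_0·M_0 + h_0·M_1 = 6(Δ_0 - S'(-2)) = -6 and h_2·M_2 + 2h_2·M_3 = 6(S'(2) - Δ_2) = -15.
Forward elimination and back-substitution give M_0 = -211/22, M_1 = 145/11, M_2 = -25/22, M_3 = -35/11.
On [-2, -1], S(x) = 1 - 3·(x + 2) - 211/44·(x + 2)² + 167/44·(x + 2)³.
With (x + 2) = 1/4: S(-7/4) = 27/2816.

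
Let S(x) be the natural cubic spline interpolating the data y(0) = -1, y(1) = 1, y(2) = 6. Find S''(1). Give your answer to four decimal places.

4.5000

Write σ_i for S''(x_i). With h_i = 1, 1 and divided differences Δ_i = 2, 5, the continuity of S' gives the tridiagonal system
  1·σ_0 + 4·σ_1 + 1·σ_2 = 6(Δ_1 - Δ_0) = 18
Natural end conditions: σ_0 = σ_2 = 0.
Solving the tridiagonal system: σ_0 = 0, σ_1 = 9/2, σ_2 = 0.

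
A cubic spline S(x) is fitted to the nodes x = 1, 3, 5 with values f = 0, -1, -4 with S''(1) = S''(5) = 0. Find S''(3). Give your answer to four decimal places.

Let σ_i = S''(x_i). Step sizes h_i = 2, 2; slopes of the chords Δ_i = (y_(i+1) - y_i)/h_i = -1/2, -3/2.
  2·σ_0 + 8·σ_1 + 2·σ_2 = 6(Δ_1 - Δ_0) = -6
Natural end conditions: σ_0 = σ_2 = 0.
Solving the tridiagonal system: σ_0 = 0, σ_1 = -3/4, σ_2 = 0.

-0.7500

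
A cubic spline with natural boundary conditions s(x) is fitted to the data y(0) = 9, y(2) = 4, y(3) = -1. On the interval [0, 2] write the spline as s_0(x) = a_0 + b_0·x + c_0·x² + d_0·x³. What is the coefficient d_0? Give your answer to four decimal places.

Put σ_i = s'' at the i-th knot. Here h = (2, 1) and Δ = (-5/2, -5), so the interior equations h_(i-1)·σ_(i-1) + 2(h_(i-1)+h_i)·σ_i + h_i·σ_(i+1) = 6(Δ_i − Δ_(i-1)) read
  2·σ_0 + 6·σ_1 + 1·σ_2 = 6(Δ_1 - Δ_0) = -15
Natural end conditions: σ_0 = σ_2 = 0.
Forward elimination and back-substitution give σ_0 = 0, σ_1 = -5/2, σ_2 = 0.
On [0, 2], with s_0(x) = a_0 + b_0·x + c_0·x² + d_0·x³: c_0 = σ_0/2 = 0, d_0 = (σ_1 - σ_0)/(6h_0) = -5/24, b_0 = Δ_0 - h_0(2σ_0 + σ_1)/6 = -5/3.

-0.2083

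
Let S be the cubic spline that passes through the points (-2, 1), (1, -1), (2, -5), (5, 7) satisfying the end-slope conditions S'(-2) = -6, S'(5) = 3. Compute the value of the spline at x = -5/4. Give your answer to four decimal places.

-1.3963

Let m_i = S''(x_i). Step sizes h_i = 3, 1, 3; slopes of the chords Δ_i = (y_(i+1) - y_i)/h_i = -2/3, -4, 4.
  3·m_0 + 8·m_1 + 1·m_2 = 6(Δ_1 - Δ_0) = -20
  1·m_1 + 8·m_2 + 3·m_3 = 6(Δ_2 - Δ_1) = 48
Clamped end conditions give two more equations: 2h_0·m_0 + h_0·m_1 = 6(Δ_0 - S'(-2)) = 32 and h_2·m_2 + 2h_2·m_3 = 6(S'(5) - Δ_2) = -6.
Forward elimination and back-substitution give m_0 = 290/33, m_1 = -76/11, m_2 = 98/11, m_3 = -60/11.
On [-2, 1], S(x) = 1 - 6·(x + 2) + 145/33·(x + 2)² - 259/297·(x + 2)³.
With (x + 2) = 3/4: S(-5/4) = -983/704.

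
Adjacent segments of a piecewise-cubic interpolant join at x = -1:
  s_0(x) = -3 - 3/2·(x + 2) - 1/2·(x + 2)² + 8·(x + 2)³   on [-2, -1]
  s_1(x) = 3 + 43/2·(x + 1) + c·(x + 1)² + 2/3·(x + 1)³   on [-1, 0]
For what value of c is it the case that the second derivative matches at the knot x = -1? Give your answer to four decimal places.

23.5000

s_0''(x) = -1 + 48·(x + 2), so s_0''(-1) = 47. On the right, s_1''(-1) = 2c, so c = 47/2.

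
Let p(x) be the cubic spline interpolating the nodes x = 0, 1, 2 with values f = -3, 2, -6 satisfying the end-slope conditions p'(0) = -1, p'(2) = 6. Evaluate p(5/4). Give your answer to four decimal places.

Write M_i for p''(x_i). With h_i = 1, 1 and divided differences Δ_i = 5, -8, the continuity of p' gives the tridiagonal system
  1·M_0 + 4·M_1 + 1·M_2 = 6(Δ_1 - Δ_0) = -78
Clamped end conditions give two more equations: 2h_0·M_0 + h_0·M_1 = 6(Δ_0 - p'(0)) = 36 and h_1·M_1 + 2h_1·M_2 = 6(p'(2) - Δ_1) = 84.
Solving: M_0 = 41, M_1 = -46, M_2 = 65.
On [1, 2], p(x) = 2 - 7/2·(x - 1) - 23·(x - 1)² + 37/2·(x - 1)³.
With (x - 1) = 1/4: p(5/4) = -3/128.

-0.0234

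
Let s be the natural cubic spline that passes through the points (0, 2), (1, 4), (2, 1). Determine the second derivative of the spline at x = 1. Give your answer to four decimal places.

-7.5000

Put σ_i = s'' at the i-th knot. Here h = (1, 1) and Δ = (2, -3), so the interior equations h_(i-1)·σ_(i-1) + 2(h_(i-1)+h_i)·σ_i + h_i·σ_(i+1) = 6(Δ_i − Δ_(i-1)) read
  1·σ_0 + 4·σ_1 + 1·σ_2 = 6(Δ_1 - Δ_0) = -30
Natural end conditions: σ_0 = σ_2 = 0.
Hence σ_0 = 0, σ_1 = -15/2, σ_2 = 0.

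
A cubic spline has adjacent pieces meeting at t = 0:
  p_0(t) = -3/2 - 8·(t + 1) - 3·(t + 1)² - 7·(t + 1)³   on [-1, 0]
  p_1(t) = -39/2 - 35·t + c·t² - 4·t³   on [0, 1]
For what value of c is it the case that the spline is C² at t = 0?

-24

p_0''(t) = -6 - 42·(t + 1), so p_0''(0) = -48. On the right, p_1''(0) = 2c, so c = -24.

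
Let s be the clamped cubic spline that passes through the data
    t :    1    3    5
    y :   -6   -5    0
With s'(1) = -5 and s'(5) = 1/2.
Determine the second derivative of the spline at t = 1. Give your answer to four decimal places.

With M_i denoting the second derivative at x_i, h_i = 2, 2, and Δ_i = (y_(i+1) − y_i)/h_i = 1/2, 5/2:
  2·M_0 + 8·M_1 + 2·M_2 = 6(Δ_1 - Δ_0) = 12
Clamped end conditions give two more equations: 2h_0·M_0 + h_0·M_1 = 6(Δ_0 - s'(1)) = 33 and h_1·M_1 + 2h_1·M_2 = 6(s'(5) - Δ_1) = -12.
Solving: M_0 = 65/8, M_1 = 1/4, M_2 = -25/8.

8.1250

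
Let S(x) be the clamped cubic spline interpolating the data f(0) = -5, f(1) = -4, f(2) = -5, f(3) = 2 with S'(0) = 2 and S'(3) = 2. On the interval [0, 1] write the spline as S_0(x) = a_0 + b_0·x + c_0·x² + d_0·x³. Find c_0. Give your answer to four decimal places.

0.6000

Write M_i for S''(x_i). With h_i = 1, 1, 1 and divided differences Δ_i = 1, -1, 7, the continuity of S' gives the tridiagonal system
  1·M_0 + 4·M_1 + 1·M_2 = 6(Δ_1 - Δ_0) = -12
  1·M_1 + 4·M_2 + 1·M_3 = 6(Δ_2 - Δ_1) = 48
Clamped end conditions give two more equations: 2h_0·M_0 + h_0·M_1 = 6(Δ_0 - S'(0)) = -6 and h_2·M_2 + 2h_2·M_3 = 6(S'(3) - Δ_2) = -30.
Solving the tridiagonal system: M_0 = 6/5, M_1 = -42/5, M_2 = 102/5, M_3 = -126/5.
On [0, 1], with S_0(x) = a_0 + b_0·x + c_0·x² + d_0·x³: c_0 = M_0/2 = 3/5, d_0 = (M_1 - M_0)/(6h_0) = -8/5, b_0 = Δ_0 - h_0(2M_0 + M_1)/6 = 2.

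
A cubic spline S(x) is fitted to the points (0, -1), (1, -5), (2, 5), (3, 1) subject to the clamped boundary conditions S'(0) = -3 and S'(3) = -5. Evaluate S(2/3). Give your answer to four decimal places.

Write M_i for S''(x_i). With h_i = 1, 1, 1 and divided differences Δ_i = -4, 10, -4, the continuity of S' gives the tridiagonal system
  1·M_0 + 4·M_1 + 1·M_2 = 6(Δ_1 - Δ_0) = 84
  1·M_1 + 4·M_2 + 1·M_3 = 6(Δ_2 - Δ_1) = -84
Clamped end conditions give two more equations: 2h_0·M_0 + h_0·M_1 = 6(Δ_0 - S'(0)) = -6 and h_2·M_2 + 2h_2·M_3 = 6(S'(3) - Δ_2) = -6.
Forward elimination and back-substitution give M_0 = -302/15, M_1 = 514/15, M_2 = -494/15, M_3 = 202/15.
On [0, 1], S(x) = -1 - 3·x - 151/15·x² + 136/15·x³.
With x = 2/3: S(2/3) = -1939/405.

-4.7877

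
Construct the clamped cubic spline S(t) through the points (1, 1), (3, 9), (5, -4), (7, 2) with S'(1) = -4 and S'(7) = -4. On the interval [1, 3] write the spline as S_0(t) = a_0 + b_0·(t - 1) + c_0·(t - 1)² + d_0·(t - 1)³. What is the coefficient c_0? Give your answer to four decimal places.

10.2500

Write M_i for S''(x_i). With h_i = 2, 2, 2 and divided differences Δ_i = 4, -13/2, 3, the continuity of S' gives the tridiagonal system
  2·M_0 + 8·M_1 + 2·M_2 = 6(Δ_1 - Δ_0) = -63
  2·M_1 + 8·M_2 + 2·M_3 = 6(Δ_2 - Δ_1) = 57
Clamped end conditions give two more equations: 2h_0·M_0 + h_0·M_1 = 6(Δ_0 - S'(1)) = 48 and h_2·M_2 + 2h_2·M_3 = 6(S'(7) - Δ_2) = -42.
Forward elimination and back-substitution give M_0 = 41/2, M_1 = -17, M_2 = 16, M_3 = -37/2.
On [1, 3], with S_0(t) = a_0 + b_0·(t - 1) + c_0·(t - 1)² + d_0·(t - 1)³: c_0 = M_0/2 = 41/4, d_0 = (M_1 - M_0)/(6h_0) = -25/8, b_0 = Δ_0 - h_0(2M_0 + M_1)/6 = -4.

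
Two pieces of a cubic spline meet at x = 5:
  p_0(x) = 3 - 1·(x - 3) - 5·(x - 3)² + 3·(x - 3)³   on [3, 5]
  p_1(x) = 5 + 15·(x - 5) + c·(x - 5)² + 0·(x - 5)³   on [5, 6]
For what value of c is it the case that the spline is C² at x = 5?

p_0''(x) = -10 + 18·(x - 3), so p_0''(5) = 26. On the right, p_1''(5) = 2c, so c = 13.

13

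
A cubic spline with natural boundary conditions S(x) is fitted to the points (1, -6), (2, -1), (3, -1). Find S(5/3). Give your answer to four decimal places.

-2.2037

Let σ_i = S''(x_i). Step sizes h_i = 1, 1; slopes of the chords Δ_i = (y_(i+1) - y_i)/h_i = 5, 0.
  1·σ_0 + 4·σ_1 + 1·σ_2 = 6(Δ_1 - Δ_0) = -30
Natural end conditions: σ_0 = σ_2 = 0.
Forward elimination and back-substitution give σ_0 = 0, σ_1 = -15/2, σ_2 = 0.
On [1, 2], S(x) = -6 + 25/4·(x - 1) + 0·(x - 1)² - 5/4·(x - 1)³.
With (x - 1) = 2/3: S(5/3) = -119/54.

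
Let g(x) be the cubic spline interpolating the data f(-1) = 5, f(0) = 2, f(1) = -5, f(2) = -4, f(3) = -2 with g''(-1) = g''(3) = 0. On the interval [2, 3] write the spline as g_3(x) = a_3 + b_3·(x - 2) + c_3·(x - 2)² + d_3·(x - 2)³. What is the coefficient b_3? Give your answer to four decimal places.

2.7500

With M_i denoting the second derivative at x_i, h_i = 1, 1, 1, 1, and Δ_i = (y_(i+1) − y_i)/h_i = -3, -7, 1, 2:
  1·M_0 + 4·M_1 + 1·M_2 = 6(Δ_1 - Δ_0) = -24
  1·M_1 + 4·M_2 + 1·M_3 = 6(Δ_2 - Δ_1) = 48
  1·M_2 + 4·M_3 + 1·M_4 = 6(Δ_3 - Δ_2) = 6
Natural end conditions: M_0 = M_4 = 0.
Forward elimination and back-substitution give M_0 = 0, M_1 = -39/4, M_2 = 15, M_3 = -9/4, M_4 = 0.
On [2, 3], with g_3(x) = a_3 + b_3·(x - 2) + c_3·(x - 2)² + d_3·(x - 2)³: c_3 = M_3/2 = -9/8, d_3 = (M_4 - M_3)/(6h_3) = 3/8, b_3 = Δ_3 - h_3(2M_3 + M_4)/6 = 11/4.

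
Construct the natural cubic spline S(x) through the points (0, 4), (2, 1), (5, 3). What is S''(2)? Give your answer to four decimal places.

1.3000

Write m_i for S''(x_i). With h_i = 2, 3 and divided differences Δ_i = -3/2, 2/3, the continuity of S' gives the tridiagonal system
  2·m_0 + 10·m_1 + 3·m_2 = 6(Δ_1 - Δ_0) = 13
Natural end conditions: m_0 = m_2 = 0.
Forward elimination and back-substitution give m_0 = 0, m_1 = 13/10, m_2 = 0.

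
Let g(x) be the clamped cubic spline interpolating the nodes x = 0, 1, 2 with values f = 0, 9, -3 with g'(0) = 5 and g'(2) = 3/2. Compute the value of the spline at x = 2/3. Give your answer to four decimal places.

7.6111

Put σ_i = g'' at the i-th knot. Here h = (1, 1) and Δ = (9, -12), so the interior equations h_(i-1)·σ_(i-1) + 2(h_(i-1)+h_i)·σ_i + h_i·σ_(i+1) = 6(Δ_i − Δ_(i-1)) read
  1·σ_0 + 4·σ_1 + 1·σ_2 = 6(Δ_1 - Δ_0) = -126
Clamped end conditions give two more equations: 2h_0·σ_0 + h_0·σ_1 = 6(Δ_0 - g'(0)) = 24 and h_1·σ_1 + 2h_1·σ_2 = 6(g'(2) - Δ_1) = 81.
Solving: σ_0 = 167/4, σ_1 = -119/2, σ_2 = 281/4.
On [0, 1], g(x) = 0 + 5·x + 167/8·x² - 135/8·x³.
With x = 2/3: g(2/3) = 137/18.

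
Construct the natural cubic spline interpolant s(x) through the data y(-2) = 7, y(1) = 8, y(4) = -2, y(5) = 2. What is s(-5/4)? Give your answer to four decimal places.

8.4946

Put M_i = s'' at the i-th knot. Here h = (3, 3, 1) and Δ = (1/3, -10/3, 4), so the interior equations h_(i-1)·M_(i-1) + 2(h_(i-1)+h_i)·M_i + h_i·M_(i+1) = 6(Δ_i − Δ_(i-1)) read
  3·M_0 + 12·M_1 + 3·M_2 = 6(Δ_1 - Δ_0) = -22
  3·M_1 + 8·M_2 + 1·M_3 = 6(Δ_2 - Δ_1) = 44
Natural end conditions: M_0 = M_3 = 0.
Forward elimination and back-substitution give M_0 = 0, M_1 = -308/87, M_2 = 198/29, M_3 = 0.
On [-2, 1], s(x) = 7 + 61/29·(x + 2) + 0·(x + 2)² - 154/783·(x + 2)³.
With (x + 2) = 3/4: s(-5/4) = 7883/928.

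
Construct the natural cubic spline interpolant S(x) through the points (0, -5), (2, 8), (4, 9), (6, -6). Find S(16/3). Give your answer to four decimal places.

With m_i denoting the second derivative at x_i, h_i = 2, 2, 2, and Δ_i = (y_(i+1) − y_i)/h_i = 13/2, 1/2, -15/2:
  2·m_0 + 8·m_1 + 2·m_2 = 6(Δ_1 - Δ_0) = -36
  2·m_1 + 8·m_2 + 2·m_3 = 6(Δ_2 - Δ_1) = -48
Natural end conditions: m_0 = m_3 = 0.
Solving the tridiagonal system: m_0 = 0, m_1 = -16/5, m_2 = -26/5, m_3 = 0.
On [4, 6], S(x) = 9 - 121/30·(x - 4) - 13/5·(x - 4)² + 13/30·(x - 4)³.
With (x - 4) = 4/3: S(16/3) = 11/405.

0.0272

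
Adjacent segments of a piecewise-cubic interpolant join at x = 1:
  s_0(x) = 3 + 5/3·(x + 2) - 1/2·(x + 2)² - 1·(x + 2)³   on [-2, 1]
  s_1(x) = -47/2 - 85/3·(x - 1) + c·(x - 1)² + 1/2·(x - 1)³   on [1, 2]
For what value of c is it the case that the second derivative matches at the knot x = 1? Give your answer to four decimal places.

-9.5000

s_0''(x) = -1 - 6·(x + 2), so s_0''(1) = -19. On the right, s_1''(1) = 2c, so c = -19/2.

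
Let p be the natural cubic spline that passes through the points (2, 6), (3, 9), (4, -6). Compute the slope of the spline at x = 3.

Let m_i = p''(x_i). Step sizes h_i = 1, 1; slopes of the chords Δ_i = (y_(i+1) - y_i)/h_i = 3, -15.
  1·m_0 + 4·m_1 + 1·m_2 = 6(Δ_1 - Δ_0) = -108
Natural end conditions: m_0 = m_2 = 0.
Solving: m_0 = 0, m_1 = -27, m_2 = 0.
On [3, 4], p'(x) = b_1 + 2c_1·(x - 3) + 3d_1·(x - 3)² with b_1 = Δ_1 - h_1(2m_1 + m_2)/6 = -6, c_1 = m_1/2 = -27/2, d_1 = (m_2 - m_1)/(6h_1) = 9/2. So p'(3) = -6.

-6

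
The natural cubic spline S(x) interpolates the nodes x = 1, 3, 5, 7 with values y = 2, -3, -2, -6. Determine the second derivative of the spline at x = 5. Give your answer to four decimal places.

-2.6000

Write σ_i for S''(x_i). With h_i = 2, 2, 2 and divided differences Δ_i = -5/2, 1/2, -2, the continuity of S' gives the tridiagonal system
  2·σ_0 + 8·σ_1 + 2·σ_2 = 6(Δ_1 - Δ_0) = 18
  2·σ_1 + 8·σ_2 + 2·σ_3 = 6(Δ_2 - Δ_1) = -15
Natural end conditions: σ_0 = σ_3 = 0.
Forward elimination and back-substitution give σ_0 = 0, σ_1 = 29/10, σ_2 = -13/5, σ_3 = 0.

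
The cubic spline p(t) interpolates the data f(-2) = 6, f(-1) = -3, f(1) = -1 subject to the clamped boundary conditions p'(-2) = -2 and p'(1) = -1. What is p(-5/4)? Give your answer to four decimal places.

Put M_i = p'' at the i-th knot. Here h = (1, 2) and Δ = (-9, 1), so the interior equations h_(i-1)·M_(i-1) + 2(h_(i-1)+h_i)·M_i + h_i·M_(i+1) = 6(Δ_i − Δ_(i-1)) read
  1·M_0 + 6·M_1 + 2·M_2 = 6(Δ_1 - Δ_0) = 60
Clamped end conditions give two more equations: 2h_0·M_0 + h_0·M_1 = 6(Δ_0 - p'(-2)) = -42 and h_1·M_1 + 2h_1·M_2 = 6(p'(1) - Δ_1) = -12.
Solving: M_0 = -92/3, M_1 = 58/3, M_2 = -38/3.
On [-2, -1], p(t) = 6 - 2·(t + 2) - 46/3·(t + 2)² + 25/3·(t + 2)³.
With (t + 2) = 3/4: p(-5/4) = -39/64.

-0.6094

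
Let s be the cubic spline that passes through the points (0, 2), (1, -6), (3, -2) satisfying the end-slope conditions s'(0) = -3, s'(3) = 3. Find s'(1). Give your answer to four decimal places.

Let M_i = s''(x_i). Step sizes h_i = 1, 2; slopes of the chords Δ_i = (y_(i+1) - y_i)/h_i = -8, 2.
  1·M_0 + 6·M_1 + 2·M_2 = 6(Δ_1 - Δ_0) = 60
Clamped end conditions give two more equations: 2h_0·M_0 + h_0·M_1 = 6(Δ_0 - s'(0)) = -30 and h_1·M_1 + 2h_1·M_2 = 6(s'(3) - Δ_1) = 6.
Solving: M_0 = -23, M_1 = 16, M_2 = -13/2.
On [1, 3], s'(x) = b_1 + 2c_1·(x - 1) + 3d_1·(x - 1)² with b_1 = Δ_1 - h_1(2M_1 + M_2)/6 = -13/2, c_1 = M_1/2 = 8, d_1 = (M_2 - M_1)/(6h_1) = -15/8. So s'(1) = -13/2.

-6.5000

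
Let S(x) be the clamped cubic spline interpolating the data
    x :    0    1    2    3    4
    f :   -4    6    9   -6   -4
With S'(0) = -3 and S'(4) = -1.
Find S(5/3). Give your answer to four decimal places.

10.7619

With m_i denoting the second derivative at x_i, h_i = 1, 1, 1, 1, and Δ_i = (y_(i+1) − y_i)/h_i = 10, 3, -15, 2:
  1·m_0 + 4·m_1 + 1·m_2 = 6(Δ_1 - Δ_0) = -42
  1·m_1 + 4·m_2 + 1·m_3 = 6(Δ_2 - Δ_1) = -108
  1·m_2 + 4·m_3 + 1·m_4 = 6(Δ_3 - Δ_2) = 102
Clamped end conditions give two more equations: 2h_0·m_0 + h_0·m_1 = 6(Δ_0 - S'(0)) = 78 and h_3·m_3 + 2h_3·m_4 = 6(S'(4) - Δ_3) = -18.
Forward elimination and back-substitution give m_0 = 320/7, m_1 = -94/7, m_2 = -34, m_3 = 290/7, m_4 = -208/7.
On [1, 2], S(x) = 6 + 92/7·(x - 1) - 47/7·(x - 1)² - 24/7·(x - 1)³.
With (x - 1) = 2/3: S(5/3) = 226/21.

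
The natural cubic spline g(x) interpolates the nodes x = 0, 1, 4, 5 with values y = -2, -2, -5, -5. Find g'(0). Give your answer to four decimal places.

Let M_i = g''(x_i). Step sizes h_i = 1, 3, 1; slopes of the chords Δ_i = (y_(i+1) - y_i)/h_i = 0, -1, 0.
  1·M_0 + 8·M_1 + 3·M_2 = 6(Δ_1 - Δ_0) = -6
  3·M_1 + 8·M_2 + 1·M_3 = 6(Δ_2 - Δ_1) = 6
Natural end conditions: M_0 = M_3 = 0.
Hence M_0 = 0, M_1 = -6/5, M_2 = 6/5, M_3 = 0.
On [0, 1], g'(x) = b_0 + 2c_0·x + 3d_0·x² with b_0 = Δ_0 - h_0(2M_0 + M_1)/6 = 1/5, c_0 = M_0/2 = 0, d_0 = (M_1 - M_0)/(6h_0) = -1/5. So g'(0) = 1/5.

0.2000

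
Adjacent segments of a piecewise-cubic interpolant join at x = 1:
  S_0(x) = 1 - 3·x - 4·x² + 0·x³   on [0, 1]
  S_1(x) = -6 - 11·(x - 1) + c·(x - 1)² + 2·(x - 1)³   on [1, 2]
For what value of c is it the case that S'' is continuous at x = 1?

S_0''(x) = -8 + 0·x, so S_0''(1) = -8. On the right, S_1''(1) = 2c, so c = -4.

-4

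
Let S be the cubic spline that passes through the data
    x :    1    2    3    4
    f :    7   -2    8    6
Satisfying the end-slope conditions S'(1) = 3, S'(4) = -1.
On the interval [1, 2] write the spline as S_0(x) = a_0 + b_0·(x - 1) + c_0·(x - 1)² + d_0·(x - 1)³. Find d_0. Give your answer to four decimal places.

19.3333

Write m_i for S''(x_i). With h_i = 1, 1, 1 and divided differences Δ_i = -9, 10, -2, the continuity of S' gives the tridiagonal system
  1·m_0 + 4·m_1 + 1·m_2 = 6(Δ_1 - Δ_0) = 114
  1·m_1 + 4·m_2 + 1·m_3 = 6(Δ_2 - Δ_1) = -72
Clamped end conditions give two more equations: 2h_0·m_0 + h_0·m_1 = 6(Δ_0 - S'(1)) = -72 and h_2·m_2 + 2h_2·m_3 = 6(S'(4) - Δ_2) = 6.
Solving the tridiagonal system: m_0 = -188/3, m_1 = 160/3, m_2 = -110/3, m_3 = 64/3.
On [1, 2], with S_0(x) = a_0 + b_0·(x - 1) + c_0·(x - 1)² + d_0·(x - 1)³: c_0 = m_0/2 = -94/3, d_0 = (m_1 - m_0)/(6h_0) = 58/3, b_0 = Δ_0 - h_0(2m_0 + m_1)/6 = 3.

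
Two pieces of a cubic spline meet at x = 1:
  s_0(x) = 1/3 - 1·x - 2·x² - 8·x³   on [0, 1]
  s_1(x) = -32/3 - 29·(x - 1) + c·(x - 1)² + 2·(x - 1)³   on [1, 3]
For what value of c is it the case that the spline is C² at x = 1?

s_0''(x) = -4 - 48·x, so s_0''(1) = -52. On the right, s_1''(1) = 2c, so c = -26.

-26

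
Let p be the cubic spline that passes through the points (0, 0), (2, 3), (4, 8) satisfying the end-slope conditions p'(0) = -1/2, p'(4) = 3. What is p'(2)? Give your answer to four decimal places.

Write M_i for p''(x_i). With h_i = 2, 2 and divided differences Δ_i = 3/2, 5/2, the continuity of p' gives the tridiagonal system
  2·M_0 + 8·M_1 + 2·M_2 = 6(Δ_1 - Δ_0) = 6
Clamped end conditions give two more equations: 2h_0·M_0 + h_0·M_1 = 6(Δ_0 - p'(0)) = 12 and h_1·M_1 + 2h_1·M_2 = 6(p'(4) - Δ_1) = 3.
Solving: M_0 = 25/8, M_1 = -1/4, M_2 = 7/8.
On [2, 4], p'(x) = b_1 + 2c_1·(x - 2) + 3d_1·(x - 2)² with b_1 = Δ_1 - h_1(2M_1 + M_2)/6 = 19/8, c_1 = M_1/2 = -1/8, d_1 = (M_2 - M_1)/(6h_1) = 3/32. So p'(2) = 19/8.

2.3750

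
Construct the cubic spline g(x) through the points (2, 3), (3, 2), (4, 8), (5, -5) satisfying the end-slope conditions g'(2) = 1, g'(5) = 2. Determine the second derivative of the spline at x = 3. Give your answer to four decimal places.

29.0667

With M_i denoting the second derivative at x_i, h_i = 1, 1, 1, and Δ_i = (y_(i+1) − y_i)/h_i = -1, 6, -13:
  1·M_0 + 4·M_1 + 1·M_2 = 6(Δ_1 - Δ_0) = 42
  1·M_1 + 4·M_2 + 1·M_3 = 6(Δ_2 - Δ_1) = -114
Clamped end conditions give two more equations: 2h_0·M_0 + h_0·M_1 = 6(Δ_0 - g'(2)) = -12 and h_2·M_2 + 2h_2·M_3 = 6(g'(5) - Δ_2) = 90.
Solving: M_0 = -308/15, M_1 = 436/15, M_2 = -806/15, M_3 = 1078/15.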